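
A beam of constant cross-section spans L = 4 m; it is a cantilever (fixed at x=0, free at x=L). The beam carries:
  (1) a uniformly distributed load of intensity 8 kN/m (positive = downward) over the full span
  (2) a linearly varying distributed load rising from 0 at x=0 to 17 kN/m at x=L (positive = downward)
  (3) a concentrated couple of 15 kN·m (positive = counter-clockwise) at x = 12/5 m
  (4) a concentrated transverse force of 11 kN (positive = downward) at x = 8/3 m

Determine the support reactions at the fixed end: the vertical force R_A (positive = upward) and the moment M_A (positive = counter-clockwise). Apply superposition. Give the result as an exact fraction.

R_A = 77 kN, M_A = 169 kN·m

Load 1 — uniform load w=8 kN/m over full span:
  R_A = wL = 8·4 = 32 kN
  M_A = wL²/2 = 8·4²/2 = 64 kN·m
Load 2 — triangular load w₀=17 kN/m (0→w₀ over full span):
  R_A = w₀L/2 = 17·4/2 = 34 kN
  M_A = w₀L²/3 = 17·4²/3 = 272/3 kN·m
Load 3 — applied couple M₀=15 kN·m at a=12/5 m (b=L-a=8/5):
  R_A = 0 kN
  M_A = -M₀ = -15 kN·m
Load 4 — point force P=11 kN at a=8/3 m (b=L-a=4/3):
  R_A = P = 11 kN
  M_A = Pa = 11·(8/3) = 88/3 kN·m
Superposition: R_A = 77 kN, M_A = 169 kN·m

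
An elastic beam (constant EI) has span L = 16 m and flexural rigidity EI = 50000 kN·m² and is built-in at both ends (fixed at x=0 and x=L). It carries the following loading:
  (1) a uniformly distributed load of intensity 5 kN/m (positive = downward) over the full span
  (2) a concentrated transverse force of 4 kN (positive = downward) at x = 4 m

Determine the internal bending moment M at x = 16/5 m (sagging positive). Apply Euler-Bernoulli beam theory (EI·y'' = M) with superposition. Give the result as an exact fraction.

Load 1 — uniform load w=5 kN/m over full span:
  M_1 = wLx/2 - wL²/12 - wx²/2 = 5·16·(16/5)/2 - 5·16²/12 - 5·(16/5)²/2 = -64/15 kN·m
Load 2 — point force P=4 kN at a=4 m (b=L-a=12):
  M_2 = Pb²(3a+b)x/L³ - Pab²/L²  [x≤a] = 4·12²·(3·4+12)·(16/5)/16³ - 4·4·12²/16² = 9/5 kN·m
Superposition: M = Σ M_i = -37/15 kN·m ≈ -2.466667 kN·m

M(16/5) = -37/15 kN·m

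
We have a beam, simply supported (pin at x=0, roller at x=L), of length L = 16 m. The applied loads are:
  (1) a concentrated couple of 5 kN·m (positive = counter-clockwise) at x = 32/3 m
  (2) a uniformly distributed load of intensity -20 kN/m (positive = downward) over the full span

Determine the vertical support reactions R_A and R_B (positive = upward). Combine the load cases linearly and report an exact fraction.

Load 1 — applied couple M₀=5 kN·m at a=32/3 m (b=L-a=16/3):
  R_A = M₀/L = 5/16 kN
  R_B = -M₀/L = -5/16 kN
Load 2 — uniform load w=-20 kN/m over full span:
  R_A = wL/2 = (-20)·16/2 = -160 kN
  R_B = wL/2 = (-20)·16/2 = -160 kN
Superposition: R_A = -2555/16 kN, R_B = -2565/16 kN

R_A = -2555/16 kN, R_B = -2565/16 kN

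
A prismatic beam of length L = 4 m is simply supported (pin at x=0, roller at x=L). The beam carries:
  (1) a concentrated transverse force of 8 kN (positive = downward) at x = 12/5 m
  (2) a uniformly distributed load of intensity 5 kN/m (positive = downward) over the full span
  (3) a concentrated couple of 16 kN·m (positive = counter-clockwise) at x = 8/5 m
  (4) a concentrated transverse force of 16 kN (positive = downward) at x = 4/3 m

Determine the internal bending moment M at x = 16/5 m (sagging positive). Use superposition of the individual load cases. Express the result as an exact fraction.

M(16/5) = 848/75 kN·m

Load 1 — point force P=8 kN at a=12/5 m (b=L-a=8/5):
  M_1 = Pa(L-x)/L  [x>a] = 8·(12/5)·(4-(16/5))/4 = 96/25 kN·m
Load 2 — uniform load w=5 kN/m over full span:
  M_2 = wx(L-x)/2 = 5·(16/5)·(4-(16/5))/2 = 32/5 kN·m
Load 3 — applied couple M₀=16 kN·m at a=8/5 m (b=L-a=12/5):
  M_3 = M₀x/L - M₀  [x>a] = 16·(16/5)/4 - 16 = -16/5 kN·m
Load 4 — point force P=16 kN at a=4/3 m (b=L-a=8/3):
  M_4 = Pa(L-x)/L  [x>a] = 16·(4/3)·(4-(16/5))/4 = 64/15 kN·m
Superposition: M = Σ M_i = 848/75 kN·m ≈ 11.306667 kN·m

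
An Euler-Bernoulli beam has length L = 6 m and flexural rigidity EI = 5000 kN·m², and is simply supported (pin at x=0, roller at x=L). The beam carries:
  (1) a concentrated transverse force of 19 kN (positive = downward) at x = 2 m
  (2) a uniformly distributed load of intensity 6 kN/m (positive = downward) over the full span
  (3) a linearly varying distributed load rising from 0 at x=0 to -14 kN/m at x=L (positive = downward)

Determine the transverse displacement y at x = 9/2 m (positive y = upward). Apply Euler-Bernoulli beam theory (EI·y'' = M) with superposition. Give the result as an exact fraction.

y(9/2) = -24107/3840000 m

Load 1 — point force P=19 kN at a=2 m (b=L-a=4):
  y_1 = -Pa(L-x)(2Lx-a²-x²)/(6LEI)  [x>a] = -19·2·(6-(9/2))·(2·6·(9/2)-2²-(9/2)²)/(6·6·5000) = -2261/240000 m
Load 2 — uniform load w=6 kN/m over full span:
  y_2 = -wx(L³-2Lx²+x³)/(24EI) = -6·(9/2)·(6³-2·6·(9/2)²+(9/2)³)/(24·5000) = -4617/320000 m
Load 3 — triangular load w₀=-14 kN/m (0→w₀ over full span):
  y_3 = -w₀x(7L⁴-10L²x²+3x⁴)/(360LEI) = -(-14)·(9/2)·(7·6⁴-10·6²·(9/2)²+3·(9/2)⁴)/(360·6·5000) = 22491/1280000 m
Superposition: y = Σ y_i = -24107/3840000 m ≈ -0.006278 m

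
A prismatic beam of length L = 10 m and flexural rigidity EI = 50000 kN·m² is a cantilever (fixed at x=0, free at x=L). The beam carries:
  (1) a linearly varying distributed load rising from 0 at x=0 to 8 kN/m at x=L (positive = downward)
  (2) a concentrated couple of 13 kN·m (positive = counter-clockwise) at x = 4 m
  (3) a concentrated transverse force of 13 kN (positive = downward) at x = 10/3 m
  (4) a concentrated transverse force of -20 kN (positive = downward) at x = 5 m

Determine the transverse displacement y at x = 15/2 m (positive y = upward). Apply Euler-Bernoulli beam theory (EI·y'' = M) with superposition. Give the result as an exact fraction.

Load 1 — triangular load w₀=8 kN/m (0→w₀ over full span):
  y_1 = (w₀Lx³/12-w₀L²x²/6-w₀x⁵/(120L))/EI = (8·10·(15/2)³/12-8·10²·(15/2)²/6-8·(15/2)⁵/(120·10))/50000 = -2481/25600 m
Load 2 — applied couple M₀=13 kN·m at a=4 m (b=L-a=6):
  y_2 = M₀a(2x-a)/(2EI)  [x>a] = 13·4·(2·(15/2)-4)/(2·50000) = 143/25000 m
Load 3 — point force P=13 kN at a=10/3 m (b=L-a=20/3):
  y_3 = -Pa²(3x-a)/(6EI)  [x>a] = -13·(10/3)²·(3·(15/2)-(10/3))/(6·50000) = -299/32400 m
Load 4 — point force P=-20 kN at a=5 m (b=L-a=5):
  y_4 = -Pa²(3x-a)/(6EI)  [x>a] = -(-20)·5²·(3·(15/2)-5)/(6·50000) = 7/240 m
Superposition: y = Σ y_i = -18469501/259200000 m ≈ -0.071256 m

y(15/2) = -18469501/259200000 m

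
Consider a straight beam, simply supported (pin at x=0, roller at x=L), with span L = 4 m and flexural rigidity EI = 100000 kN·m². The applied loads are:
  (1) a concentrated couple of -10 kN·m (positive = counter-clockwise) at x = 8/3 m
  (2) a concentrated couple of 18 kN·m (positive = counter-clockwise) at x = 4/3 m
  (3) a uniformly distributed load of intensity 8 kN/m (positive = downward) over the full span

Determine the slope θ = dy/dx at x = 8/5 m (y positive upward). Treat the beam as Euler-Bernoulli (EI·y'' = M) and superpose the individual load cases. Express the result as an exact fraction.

Load 1 — applied couple M₀=-10 kN·m at a=8/3 m (b=L-a=4/3):
  θ_1 = (M₀x²/(2L)+C₁)/EI  [x≤a] with C₁=M₀(3b²-L²)/(6L)=40/9 = ((-10)·(8/5)²/(2·4)+(40/9))/100000 = 7/562500 rad
Load 2 — applied couple M₀=18 kN·m at a=4/3 m (b=L-a=8/3):
  θ_2 = (M₀x²/(2L)-M₀(x-a)+C₁)/EI  [x>a] with C₁=M₀(3b²-L²)/(6L)=4 = (18·(8/5)²/(2·4)-18·((8/5)-(4/3))+4)/100000 = 31/625000 rad
Load 3 — uniform load w=8 kN/m over full span:
  θ_3 = -w(L³-6Lx²+4x³)/(24EI) = -8·(4³-6·4·(8/5)²+4·(8/5)³)/(24·100000) = -74/1171875 rad
Superposition: θ = Σ θ_i = -31/28125000 rad ≈ -0.000001 rad

θ(8/5) = -31/28125000 rad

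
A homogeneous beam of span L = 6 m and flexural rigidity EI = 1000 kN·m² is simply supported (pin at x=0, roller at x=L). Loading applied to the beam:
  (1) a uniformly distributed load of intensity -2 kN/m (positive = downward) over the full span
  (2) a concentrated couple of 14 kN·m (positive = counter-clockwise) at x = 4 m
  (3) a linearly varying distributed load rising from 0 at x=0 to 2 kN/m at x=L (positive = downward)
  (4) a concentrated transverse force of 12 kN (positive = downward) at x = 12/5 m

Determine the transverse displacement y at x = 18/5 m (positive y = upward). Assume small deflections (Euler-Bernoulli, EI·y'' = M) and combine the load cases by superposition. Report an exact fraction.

y(18/5) = -182361/3906250 m

Load 1 — uniform load w=-2 kN/m over full span:
  y_1 = -wx(L³-2Lx²+x³)/(24EI) = -(-2)·(18/5)·(6³-2·6·(18/5)²+(18/5)³)/(24·1000) = 2511/78125 m
Load 2 — applied couple M₀=14 kN·m at a=4 m (b=L-a=2):
  y_2 = (M₀x³/(6L)+C₁x)/EI  [x≤a] with C₁=M₀(3b²-L²)/(6L)=-28/3 = (14·(18/5)³/(6·6)+(-28/3)·(18/5))/1000 = -483/31250 m
Load 3 — triangular load w₀=2 kN/m (0→w₀ over full span):
  y_3 = -w₀x(7L⁴-10L²x²+3x⁴)/(360LEI) = -2·(18/5)·(7·6⁴-10·6²·(18/5)²+3·(18/5)⁴)/(360·6·1000) = -31968/1953125 m
Load 4 — point force P=12 kN at a=12/5 m (b=L-a=18/5):
  y_4 = -Pa(L-x)(2Lx-a²-x²)/(6LEI)  [x>a] = -12·(12/5)·(6-(18/5))·(2·6·(18/5)-(12/5)²-(18/5)²)/(6·6·1000) = -3672/78125 m
Superposition: y = Σ y_i = -182361/3906250 m ≈ -0.046684 m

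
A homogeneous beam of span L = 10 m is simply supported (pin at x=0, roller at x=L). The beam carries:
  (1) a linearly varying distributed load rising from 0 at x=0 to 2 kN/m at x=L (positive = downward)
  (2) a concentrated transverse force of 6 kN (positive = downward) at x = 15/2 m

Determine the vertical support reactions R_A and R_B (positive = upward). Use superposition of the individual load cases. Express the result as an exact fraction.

R_A = 29/6 kN, R_B = 67/6 kN

Load 1 — triangular load w₀=2 kN/m (0→w₀ over full span):
  R_A = w₀L/6 = 2·10/6 = 10/3 kN
  R_B = w₀L/3 = 2·10/3 = 20/3 kN
Load 2 — point force P=6 kN at a=15/2 m (b=L-a=5/2):
  R_A = Pb/L = 6·(5/2)/10 = 3/2 kN
  R_B = Pa/L = 6·(15/2)/10 = 9/2 kN
Superposition: R_A = 29/6 kN, R_B = 67/6 kN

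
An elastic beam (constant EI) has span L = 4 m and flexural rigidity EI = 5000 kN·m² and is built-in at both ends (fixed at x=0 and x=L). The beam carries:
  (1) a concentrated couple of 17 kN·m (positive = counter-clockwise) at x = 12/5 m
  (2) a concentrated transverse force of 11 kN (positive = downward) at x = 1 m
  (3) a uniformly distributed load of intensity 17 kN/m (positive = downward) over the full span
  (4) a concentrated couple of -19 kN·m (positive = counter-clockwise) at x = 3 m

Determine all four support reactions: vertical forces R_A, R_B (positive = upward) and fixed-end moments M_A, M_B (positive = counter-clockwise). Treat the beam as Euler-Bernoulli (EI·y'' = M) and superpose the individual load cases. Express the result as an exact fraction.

Load 1 — applied couple M₀=17 kN·m at a=12/5 m (b=L-a=8/5):
  R_A = 6M₀ab/L³ = 6·17·(12/5)·(8/5)/4³ = 153/25 kN
  M_A = M₀b(2a-b)/L² = 17·(8/5)·(2·(12/5)-(8/5))/4² = 136/25 kN·m
  R_B = -6M₀ab/L³ = -6·17·(12/5)·(8/5)/4³ = -153/25 kN
  M_B = M₀a(2b-a)/L² = 17·(12/5)·(2·(8/5)-(12/5))/4² = 51/25 kN·m
Load 2 — point force P=11 kN at a=1 m (b=L-a=3):
  R_A = Pb²(3a+b)/L³ = 11·3²·(3·1+3)/4³ = 297/32 kN
  M_A = Pab²/L² = 11·1·3²/4² = 99/16 kN·m
  R_B = Pa²(a+3b)/L³ = 11·1²·(1+3·3)/4³ = 55/32 kN
  M_B = -Pa²b/L² = -11·1²·3/4² = -33/16 kN·m
Load 3 — uniform load w=17 kN/m over full span:
  R_A = wL/2 = 17·4/2 = 34 kN
  M_A = wL²/12 = 17·4²/12 = 68/3 kN·m
  R_B = wL/2 = 17·4/2 = 34 kN
  M_B = -wL²/12 = -17·4²/12 = -68/3 kN·m
Load 4 — applied couple M₀=-19 kN·m at a=3 m (b=L-a=1):
  R_A = 6M₀ab/L³ = 6·(-19)·3·1/4³ = -171/32 kN
  M_A = M₀b(2a-b)/L² = (-19)·1·(2·3-1)/4² = -95/16 kN·m
  R_B = -6M₀ab/L³ = -6·(-19)·3·1/4³ = 171/32 kN
  M_B = M₀a(2b-a)/L² = (-19)·3·(2·1-3)/4² = 57/16 kN·m
Superposition: R_A = 17623/400 kN, M_A = 8507/300 kN·m, R_B = 13977/400 kN, M_B = -2869/150 kN·m

R_A = 17623/400 kN, M_A = 8507/300 kN·m, R_B = 13977/400 kN, M_B = -2869/150 kN·m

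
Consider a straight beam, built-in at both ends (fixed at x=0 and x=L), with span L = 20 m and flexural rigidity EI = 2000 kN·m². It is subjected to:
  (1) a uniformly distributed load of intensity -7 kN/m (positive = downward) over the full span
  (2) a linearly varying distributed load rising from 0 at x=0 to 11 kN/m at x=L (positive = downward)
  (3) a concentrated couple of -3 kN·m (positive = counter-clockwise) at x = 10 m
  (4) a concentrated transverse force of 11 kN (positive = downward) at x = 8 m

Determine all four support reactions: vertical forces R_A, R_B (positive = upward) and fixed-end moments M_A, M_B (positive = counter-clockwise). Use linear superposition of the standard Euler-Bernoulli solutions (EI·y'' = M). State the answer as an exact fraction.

R_A = -30097/1000 kN, M_A = -16721/300 kN·m, R_B = 11097/1000 kN, M_B = -2561/300 kN·m

Load 1 — uniform load w=-7 kN/m over full span:
  R_A = wL/2 = (-7)·20/2 = -70 kN
  M_A = wL²/12 = (-7)·20²/12 = -700/3 kN·m
  R_B = wL/2 = (-7)·20/2 = -70 kN
  M_B = -wL²/12 = -(-7)·20²/12 = 700/3 kN·m
Load 2 — triangular load w₀=11 kN/m (0→w₀ over full span):
  R_A = 3w₀L/20 = 3·11·20/20 = 33 kN
  M_A = w₀L²/30 = 11·20²/30 = 440/3 kN·m
  R_B = 7w₀L/20 = 7·11·20/20 = 77 kN
  M_B = -w₀L²/20 = -11·20²/20 = -220 kN·m
Load 3 — applied couple M₀=-3 kN·m at a=10 m (b=L-a=10):
  R_A = 6M₀ab/L³ = 6·(-3)·10·10/20³ = -9/40 kN
  M_A = M₀b(2a-b)/L² = (-3)·10·(2·10-10)/20² = -3/4 kN·m
  R_B = -6M₀ab/L³ = -6·(-3)·10·10/20³ = 9/40 kN
  M_B = M₀a(2b-a)/L² = (-3)·10·(2·10-10)/20² = -3/4 kN·m
Load 4 — point force P=11 kN at a=8 m (b=L-a=12):
  R_A = Pb²(3a+b)/L³ = 11·12²·(3·8+12)/20³ = 891/125 kN
  M_A = Pab²/L² = 11·8·12²/20² = 792/25 kN·m
  R_B = Pa²(a+3b)/L³ = 11·8²·(8+3·12)/20³ = 484/125 kN
  M_B = -Pa²b/L² = -11·8²·12/20² = -528/25 kN·m
Superposition: R_A = -30097/1000 kN, M_A = -16721/300 kN·m, R_B = 11097/1000 kN, M_B = -2561/300 kN·m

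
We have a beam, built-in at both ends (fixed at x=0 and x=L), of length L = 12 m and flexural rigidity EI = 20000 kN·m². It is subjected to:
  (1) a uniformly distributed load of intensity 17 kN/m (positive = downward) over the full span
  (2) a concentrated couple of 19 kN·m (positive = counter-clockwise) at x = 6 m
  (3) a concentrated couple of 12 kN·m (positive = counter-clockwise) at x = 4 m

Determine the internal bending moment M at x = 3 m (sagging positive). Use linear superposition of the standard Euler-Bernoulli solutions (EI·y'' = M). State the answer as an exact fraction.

M(3) = 255/8 kN·m

Load 1 — uniform load w=17 kN/m over full span:
  M_1 = wLx/2 - wL²/12 - wx²/2 = 17·12·3/2 - 17·12²/12 - 17·3²/2 = 51/2 kN·m
Load 2 — applied couple M₀=19 kN·m at a=6 m (b=L-a=6):
  M_2 = R_Ax - M_A  [x≤a] with R_A=19/8, M_A=19/4 = (19/8)·3 - (19/4) = 19/8 kN·m
Load 3 — applied couple M₀=12 kN·m at a=4 m (b=L-a=8):
  M_3 = R_Ax - M_A  [x≤a] with R_A=4/3, M_A=0 = (4/3)·3 - 0 = 4 kN·m
Superposition: M = Σ M_i = 255/8 kN·m ≈ 31.875000 kN·m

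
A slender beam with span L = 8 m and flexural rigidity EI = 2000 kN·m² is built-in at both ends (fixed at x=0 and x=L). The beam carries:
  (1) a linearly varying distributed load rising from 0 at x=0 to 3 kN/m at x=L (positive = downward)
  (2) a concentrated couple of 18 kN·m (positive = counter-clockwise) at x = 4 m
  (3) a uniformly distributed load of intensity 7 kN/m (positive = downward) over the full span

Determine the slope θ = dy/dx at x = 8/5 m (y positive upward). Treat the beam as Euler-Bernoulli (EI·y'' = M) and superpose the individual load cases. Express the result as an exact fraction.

Load 1 — triangular load w₀=3 kN/m (0→w₀ over full span):
  θ_1 = -w₀(2x(L-x)(L-2x)(x+2L)+x²(L-x)²)/(120LEI) = -3·(2·(8/5)·(8-(8/5))·(8-2·(8/5))·((8/5)+2·8)+(8/5)²·(8-(8/5))²)/(120·8·2000) = -224/78125 rad
Load 2 — applied couple M₀=18 kN·m at a=4 m (b=L-a=4):
  θ_2 = (R_Ax²/2 - M_Ax)/EI  [x≤a] with R_A=27/8, M_A=9/2 = ((27/8)·(8/5)²/2 - (9/2)·(8/5))/2000 = -9/6250 rad
Load 3 — uniform load w=7 kN/m over full span:
  θ_3 = -wx(L-x)(L-2x)/(12EI) = -7·(8/5)·(8-(8/5))·(8-2·(8/5))/(12·2000) = -224/15625 rad
Superposition: θ = Σ θ_i = -2913/156250 rad ≈ -0.018643 rad

θ(8/5) = -2913/156250 rad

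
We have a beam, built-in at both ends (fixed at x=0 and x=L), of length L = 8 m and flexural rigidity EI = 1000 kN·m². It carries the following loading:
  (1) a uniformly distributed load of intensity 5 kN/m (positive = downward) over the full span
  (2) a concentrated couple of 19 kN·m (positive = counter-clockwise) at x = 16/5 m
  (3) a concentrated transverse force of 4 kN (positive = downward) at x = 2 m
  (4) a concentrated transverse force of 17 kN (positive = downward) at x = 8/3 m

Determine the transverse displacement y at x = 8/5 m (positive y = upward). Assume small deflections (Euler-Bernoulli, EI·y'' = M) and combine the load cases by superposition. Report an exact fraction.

Load 1 — uniform load w=5 kN/m over full span:
  y_1 = -wx²(L-x)²/(24EI) = -5·(8/5)²·(8-(8/5))²/(24·1000) = -1024/46875 m
Load 2 — applied couple M₀=19 kN·m at a=16/5 m (b=L-a=24/5):
  y_2 = (R_Ax³/6 - M_Ax²/2)/EI  [x≤a] with R_A=171/50, M_A=57/25 = ((171/50)·(8/5)³/6 - (57/25)·(8/5)²/2)/1000 = -228/390625 m
Load 3 — point force P=4 kN at a=2 m (b=L-a=6):
  y_3 = -Pb²x²(3aL-(3a+b)x)/(6L³EI)  [x≤a] = -4·6²·(8/5)²·(3·2·8-(3·2+6)·(8/5))/(6·8³·1000) = -54/15625 m
Load 4 — point force P=17 kN at a=8/3 m (b=L-a=16/3):
  y_4 = -Pb²x²(3aL-(3a+b)x)/(6L³EI)  [x≤a] = -17·(16/3)²·(8/5)²·(3·(8/3)·8-(3·(8/3)+(16/3))·(8/5))/(6·8³·1000) = -4352/253125 m
Superposition: y = Σ y_i = -1363018/31640625 m ≈ -0.043078 m

y(8/5) = -1363018/31640625 m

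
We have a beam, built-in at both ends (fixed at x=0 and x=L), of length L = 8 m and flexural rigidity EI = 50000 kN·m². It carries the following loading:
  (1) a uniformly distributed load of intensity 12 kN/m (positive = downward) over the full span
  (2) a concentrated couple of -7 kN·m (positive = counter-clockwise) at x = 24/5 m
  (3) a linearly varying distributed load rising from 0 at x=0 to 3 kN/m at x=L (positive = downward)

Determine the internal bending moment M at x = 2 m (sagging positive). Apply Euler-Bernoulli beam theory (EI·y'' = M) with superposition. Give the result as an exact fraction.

Load 1 — uniform load w=12 kN/m over full span:
  M_1 = wLx/2 - wL²/12 - wx²/2 = 12·8·2/2 - 12·8²/12 - 12·2²/2 = 8 kN·m
Load 2 — applied couple M₀=-7 kN·m at a=24/5 m (b=L-a=16/5):
  M_2 = R_Ax - M_A  [x≤a] with R_A=-63/50, M_A=-56/25 = (-63/50)·2 - (-56/25) = -7/25 kN·m
Load 3 — triangular load w₀=3 kN/m (0→w₀ over full span):
  M_3 = 3w₀Lx/20 - w₀L²/30 - w₀x³/(6L) = 3·3·8·2/20 - 3·8²/30 - 3·2³/(6·8) = 3/10 kN·m
Superposition: M = Σ M_i = 401/50 kN·m ≈ 8.020000 kN·m

M(2) = 401/50 kN·m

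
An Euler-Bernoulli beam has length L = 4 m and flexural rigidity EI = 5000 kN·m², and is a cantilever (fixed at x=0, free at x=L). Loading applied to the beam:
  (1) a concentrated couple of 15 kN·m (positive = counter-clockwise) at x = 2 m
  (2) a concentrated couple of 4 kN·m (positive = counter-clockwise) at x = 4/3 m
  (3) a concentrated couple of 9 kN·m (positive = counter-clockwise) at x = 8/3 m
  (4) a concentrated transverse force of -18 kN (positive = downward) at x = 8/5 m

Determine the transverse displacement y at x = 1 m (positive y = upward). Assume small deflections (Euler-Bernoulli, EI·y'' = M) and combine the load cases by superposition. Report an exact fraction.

Load 1 — applied couple M₀=15 kN·m at a=2 m (b=L-a=2):
  y_1 = M₀x²/(2EI)  [x≤a] = 15·1²/(2·5000) = 3/2000 m
Load 2 — applied couple M₀=4 kN·m at a=4/3 m (b=L-a=8/3):
  y_2 = M₀x²/(2EI)  [x≤a] = 4·1²/(2·5000) = 1/2500 m
Load 3 — applied couple M₀=9 kN·m at a=8/3 m (b=L-a=4/3):
  y_3 = M₀x²/(2EI)  [x≤a] = 9·1²/(2·5000) = 9/10000 m
Load 4 — point force P=-18 kN at a=8/5 m (b=L-a=12/5):
  y_4 = -Px²(3a-x)/(6EI)  [x≤a] = -(-18)·1²·(3·(8/5)-1)/(6·5000) = 57/25000 m
Superposition: y = Σ y_i = 127/25000 m ≈ 0.005080 m

y(1) = 127/25000 m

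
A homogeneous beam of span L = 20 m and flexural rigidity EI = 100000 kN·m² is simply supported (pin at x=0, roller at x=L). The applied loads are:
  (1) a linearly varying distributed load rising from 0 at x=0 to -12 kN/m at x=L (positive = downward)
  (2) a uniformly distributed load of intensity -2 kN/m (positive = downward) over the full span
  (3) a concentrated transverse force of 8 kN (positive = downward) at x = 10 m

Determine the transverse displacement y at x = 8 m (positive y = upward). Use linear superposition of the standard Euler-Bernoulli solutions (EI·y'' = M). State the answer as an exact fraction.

y(8) = 33734/234375 m

Load 1 — triangular load w₀=-12 kN/m (0→w₀ over full span):
  y_1 = -w₀x(7L⁴-10L²x²+3x⁴)/(360LEI) = -(-12)·8·(7·20⁴-10·20²·8²+3·8⁴)/(360·20·100000) = 9128/78125 m
Load 2 — uniform load w=-2 kN/m over full span:
  y_2 = -wx(L³-2Lx²+x³)/(24EI) = -(-2)·8·(20³-2·20·8²+8³)/(24·100000) = 124/3125 m
Load 3 — point force P=8 kN at a=10 m (b=L-a=10):
  y_3 = -Pbx(L²-b²-x²)/(6LEI)  [x≤a] = -8·10·8·(20²-10²-8²)/(6·20·100000) = -118/9375 m
Superposition: y = Σ y_i = 33734/234375 m ≈ 0.143932 m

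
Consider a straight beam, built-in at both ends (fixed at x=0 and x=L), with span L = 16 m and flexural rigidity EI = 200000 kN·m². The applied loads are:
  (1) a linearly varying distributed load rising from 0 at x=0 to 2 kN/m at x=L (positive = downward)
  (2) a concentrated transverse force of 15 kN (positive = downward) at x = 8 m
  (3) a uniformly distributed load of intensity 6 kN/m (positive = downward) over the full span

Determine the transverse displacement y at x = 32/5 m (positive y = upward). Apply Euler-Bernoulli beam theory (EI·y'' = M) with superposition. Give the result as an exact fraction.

y(32/5) = -337264/48828125 m

Load 1 — triangular load w₀=2 kN/m (0→w₀ over full span):
  y_1 = -w₀x²(L-x)²(x+2L)/(120LEI) = -2·(32/5)²·(16-(32/5))²·((32/5)+2·16)/(120·16·200000) = -36864/48828125 m
Load 2 — point force P=15 kN at a=8 m (b=L-a=8):
  y_2 = -Pb²x²(3aL-(3a+b)x)/(6L³EI)  [x≤a] = -15·8²·(32/5)²·(3·8·16-(3·8+8)·(32/5))/(6·16³·200000) = -112/78125 m
Load 3 — uniform load w=6 kN/m over full span:
  y_3 = -wx²(L-x)²/(24EI) = -6·(32/5)²·(16-(32/5))²/(24·200000) = -9216/1953125 m
Superposition: y = Σ y_i = -337264/48828125 m ≈ -0.006907 m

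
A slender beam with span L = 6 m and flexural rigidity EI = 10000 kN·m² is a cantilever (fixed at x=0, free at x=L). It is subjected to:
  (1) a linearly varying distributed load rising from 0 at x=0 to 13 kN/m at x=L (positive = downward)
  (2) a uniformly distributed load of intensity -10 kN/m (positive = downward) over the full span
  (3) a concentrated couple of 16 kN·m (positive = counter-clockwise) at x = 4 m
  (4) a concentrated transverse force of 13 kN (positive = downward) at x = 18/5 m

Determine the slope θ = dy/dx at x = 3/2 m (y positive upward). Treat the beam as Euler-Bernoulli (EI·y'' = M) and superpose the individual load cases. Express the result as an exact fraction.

Load 1 — triangular load w₀=13 kN/m (0→w₀ over full span):
  θ_1 = (w₀Lx²/4-w₀L²x/3-w₀x⁴/(24L))/EI = (13·6·(3/2)²/4-13·6²·(3/2)/3-13·(3/2)⁴/(24·6))/10000 = -48789/2560000 rad
Load 2 — uniform load w=-10 kN/m over full span:
  θ_2 = -wx(x²-3Lx+3L²)/(6EI) = -(-10)·(3/2)·((3/2)²-3·6·(3/2)+3·6²)/(6·10000) = 333/16000 rad
Load 3 — applied couple M₀=16 kN·m at a=4 m (b=L-a=2):
  θ_3 = M₀x/EI  [x≤a] = 16·(3/2)/10000 = 3/1250 rad
Load 4 — point force P=13 kN at a=18/5 m (b=L-a=12/5):
  θ_4 = -Px(2a-x)/(2EI)  [x≤a] = -13·(3/2)·(2·(18/5)-(3/2))/(2·10000) = -2223/400000 rad
Superposition: θ = Σ θ_i = -17961/12800000 rad ≈ -0.001403 rad

θ(3/2) = -17961/12800000 rad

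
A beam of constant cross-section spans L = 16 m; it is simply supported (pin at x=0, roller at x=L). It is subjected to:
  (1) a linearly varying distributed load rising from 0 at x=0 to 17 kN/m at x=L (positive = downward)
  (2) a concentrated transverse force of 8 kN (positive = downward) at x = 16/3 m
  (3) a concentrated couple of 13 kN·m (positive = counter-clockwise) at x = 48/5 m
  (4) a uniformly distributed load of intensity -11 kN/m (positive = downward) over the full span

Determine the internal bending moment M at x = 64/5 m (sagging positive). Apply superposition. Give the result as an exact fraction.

Load 1 — triangular load w₀=17 kN/m (0→w₀ over full span):
  M_1 = w₀Lx/6 - w₀x³/(6L) = 17·16·(64/5)/6 - 17·(64/5)³/(6·16) = 26112/125 kN·m
Load 2 — point force P=8 kN at a=16/3 m (b=L-a=32/3):
  M_2 = Pa(L-x)/L  [x>a] = 8·(16/3)·(16-(64/5))/16 = 128/15 kN·m
Load 3 — applied couple M₀=13 kN·m at a=48/5 m (b=L-a=32/5):
  M_3 = M₀x/L - M₀  [x>a] = 13·(64/5)/16 - 13 = -13/5 kN·m
Load 4 — uniform load w=-11 kN/m over full span:
  M_4 = wx(L-x)/2 = (-11)·(64/5)·(16-(64/5))/2 = -5632/25 kN·m
Superposition: M = Σ M_i = -3919/375 kN·m ≈ -10.450667 kN·m

M(64/5) = -3919/375 kN·m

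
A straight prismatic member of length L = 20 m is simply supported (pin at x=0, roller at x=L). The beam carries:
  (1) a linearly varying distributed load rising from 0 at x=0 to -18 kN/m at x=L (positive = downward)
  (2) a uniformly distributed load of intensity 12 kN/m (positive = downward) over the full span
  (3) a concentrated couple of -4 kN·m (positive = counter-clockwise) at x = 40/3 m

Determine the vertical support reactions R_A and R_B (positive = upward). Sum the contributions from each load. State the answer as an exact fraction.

R_A = 299/5 kN, R_B = 1/5 kN

Load 1 — triangular load w₀=-18 kN/m (0→w₀ over full span):
  R_A = w₀L/6 = (-18)·20/6 = -60 kN
  R_B = w₀L/3 = (-18)·20/3 = -120 kN
Load 2 — uniform load w=12 kN/m over full span:
  R_A = wL/2 = 12·20/2 = 120 kN
  R_B = wL/2 = 12·20/2 = 120 kN
Load 3 — applied couple M₀=-4 kN·m at a=40/3 m (b=L-a=20/3):
  R_A = M₀/L = (-4)/20 = -1/5 kN
  R_B = -M₀/L = -(-4)/20 = 1/5 kN
Superposition: R_A = 299/5 kN, R_B = 1/5 kN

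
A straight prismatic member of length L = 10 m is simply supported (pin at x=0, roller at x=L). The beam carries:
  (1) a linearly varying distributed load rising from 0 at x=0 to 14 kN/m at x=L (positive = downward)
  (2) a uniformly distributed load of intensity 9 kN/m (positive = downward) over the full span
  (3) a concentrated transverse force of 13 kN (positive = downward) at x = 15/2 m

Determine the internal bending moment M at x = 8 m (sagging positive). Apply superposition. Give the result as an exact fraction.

M(8) = 1587/10 kN·m

Load 1 — triangular load w₀=14 kN/m (0→w₀ over full span):
  M_1 = w₀Lx/6 - w₀x³/(6L) = 14·10·8/6 - 14·8³/(6·10) = 336/5 kN·m
Load 2 — uniform load w=9 kN/m over full span:
  M_2 = wx(L-x)/2 = 9·8·(10-8)/2 = 72 kN·m
Load 3 — point force P=13 kN at a=15/2 m (b=L-a=5/2):
  M_3 = Pa(L-x)/L  [x>a] = 13·(15/2)·(10-8)/10 = 39/2 kN·m
Superposition: M = Σ M_i = 1587/10 kN·m ≈ 158.700000 kN·m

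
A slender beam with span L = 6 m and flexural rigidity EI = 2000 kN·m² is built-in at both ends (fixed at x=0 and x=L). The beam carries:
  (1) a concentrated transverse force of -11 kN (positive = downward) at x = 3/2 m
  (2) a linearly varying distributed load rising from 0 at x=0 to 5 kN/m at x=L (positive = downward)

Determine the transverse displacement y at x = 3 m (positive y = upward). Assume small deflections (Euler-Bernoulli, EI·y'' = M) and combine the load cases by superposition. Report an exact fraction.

y(3) = -9/8000 m

Load 1 — point force P=-11 kN at a=3/2 m (b=L-a=9/2):
  y_1 = -Pa²(L-x)²(3bL-(3b+a)(L-x))/(6L³EI)  [x>a] = -(-11)·(3/2)²·(6-3)²·(3·(9/2)·6-(3·(9/2)+(3/2))·(6-3))/(6·6³·2000) = 99/32000 m
Load 2 — triangular load w₀=5 kN/m (0→w₀ over full span):
  y_2 = -w₀x²(L-x)²(x+2L)/(120LEI) = -5·3²·(6-3)²·(3+2·6)/(120·6·2000) = -27/6400 m
Superposition: y = Σ y_i = -9/8000 m ≈ -0.001125 m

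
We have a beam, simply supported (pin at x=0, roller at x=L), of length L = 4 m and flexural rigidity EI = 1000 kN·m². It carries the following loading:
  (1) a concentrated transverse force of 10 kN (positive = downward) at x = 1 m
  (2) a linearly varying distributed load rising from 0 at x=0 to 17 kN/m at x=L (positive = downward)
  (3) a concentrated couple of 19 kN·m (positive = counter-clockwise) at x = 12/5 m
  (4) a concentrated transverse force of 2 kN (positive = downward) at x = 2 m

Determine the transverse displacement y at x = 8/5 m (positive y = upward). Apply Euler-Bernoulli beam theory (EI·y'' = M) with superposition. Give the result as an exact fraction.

y(8/5) = -711511/15625000 m

Load 1 — point force P=10 kN at a=1 m (b=L-a=3):
  y_1 = -Pa(L-x)(2Lx-a²-x²)/(6LEI)  [x>a] = -10·1·(4-(8/5))·(2·4·(8/5)-1²-(8/5)²)/(6·4·1000) = -231/25000 m
Load 2 — triangular load w₀=17 kN/m (0→w₀ over full span):
  y_2 = -w₀x(7L⁴-10L²x²+3x⁴)/(360LEI) = -17·(8/5)·(7·4⁴-10·4²·(8/5)²+3·(8/5)⁴)/(360·4·1000) = -155176/5859375 m
Load 3 — applied couple M₀=19 kN·m at a=12/5 m (b=L-a=8/5):
  y_3 = (M₀x³/(6L)+C₁x)/EI  [x≤a] with C₁=M₀(3b²-L²)/(6L)=-494/75 = (19·(8/5)³/(6·4)+(-494/75)·(8/5))/1000 = -114/15625 m
Load 4 — point force P=2 kN at a=2 m (b=L-a=2):
  y_4 = -Pbx(L²-b²-x²)/(6LEI)  [x≤a] = -2·2·(8/5)·(4²-2²-(8/5)²)/(6·4·1000) = -118/46875 m
Superposition: y = Σ y_i = -711511/15625000 m ≈ -0.045537 m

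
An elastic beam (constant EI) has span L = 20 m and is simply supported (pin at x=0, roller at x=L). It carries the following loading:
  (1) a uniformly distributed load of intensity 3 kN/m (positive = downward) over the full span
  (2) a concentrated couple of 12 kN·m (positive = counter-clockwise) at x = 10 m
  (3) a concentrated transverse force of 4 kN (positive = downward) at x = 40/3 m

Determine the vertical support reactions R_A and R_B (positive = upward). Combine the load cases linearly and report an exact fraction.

Load 1 — uniform load w=3 kN/m over full span:
  R_A = wL/2 = 3·20/2 = 30 kN
  R_B = wL/2 = 3·20/2 = 30 kN
Load 2 — applied couple M₀=12 kN·m at a=10 m (b=L-a=10):
  R_A = M₀/L = 12/20 = 3/5 kN
  R_B = -M₀/L = -12/20 = -3/5 kN
Load 3 — point force P=4 kN at a=40/3 m (b=L-a=20/3):
  R_A = Pb/L = 4·(20/3)/20 = 4/3 kN
  R_B = Pa/L = 4·(40/3)/20 = 8/3 kN
Superposition: R_A = 479/15 kN, R_B = 481/15 kN

R_A = 479/15 kN, R_B = 481/15 kN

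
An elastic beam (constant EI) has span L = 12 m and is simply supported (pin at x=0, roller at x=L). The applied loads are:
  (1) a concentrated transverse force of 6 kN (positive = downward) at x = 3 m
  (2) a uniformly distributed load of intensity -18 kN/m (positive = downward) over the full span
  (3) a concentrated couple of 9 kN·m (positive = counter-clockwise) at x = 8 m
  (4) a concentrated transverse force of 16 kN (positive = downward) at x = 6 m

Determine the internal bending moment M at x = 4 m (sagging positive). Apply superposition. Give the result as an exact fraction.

Load 1 — point force P=6 kN at a=3 m (b=L-a=9):
  M_1 = Pa(L-x)/L  [x>a] = 6·3·(12-4)/12 = 12 kN·m
Load 2 — uniform load w=-18 kN/m over full span:
  M_2 = wx(L-x)/2 = (-18)·4·(12-4)/2 = -288 kN·m
Load 3 — applied couple M₀=9 kN·m at a=8 m (b=L-a=4):
  M_3 = M₀x/L  [x≤a] = 9·4/12 = 3 kN·m
Load 4 — point force P=16 kN at a=6 m (b=L-a=6):
  M_4 = Pbx/L  [x≤a] = 16·6·4/12 = 32 kN·m
Superposition: M = Σ M_i = -241 kN·m ≈ -241.000000 kN·m

M(4) = -241 kN·m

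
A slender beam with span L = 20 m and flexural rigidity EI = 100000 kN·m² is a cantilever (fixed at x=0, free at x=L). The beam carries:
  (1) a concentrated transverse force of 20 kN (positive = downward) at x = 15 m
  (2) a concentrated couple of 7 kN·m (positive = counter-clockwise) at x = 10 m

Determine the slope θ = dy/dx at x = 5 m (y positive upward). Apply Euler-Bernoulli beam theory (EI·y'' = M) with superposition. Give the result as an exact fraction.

θ(5) = -243/20000 rad

Load 1 — point force P=20 kN at a=15 m (b=L-a=5):
  θ_1 = -Px(2a-x)/(2EI)  [x≤a] = -20·5·(2·15-5)/(2·100000) = -1/80 rad
Load 2 — applied couple M₀=7 kN·m at a=10 m (b=L-a=10):
  θ_2 = M₀x/EI  [x≤a] = 7·5/100000 = 7/20000 rad
Superposition: θ = Σ θ_i = -243/20000 rad ≈ -0.012150 rad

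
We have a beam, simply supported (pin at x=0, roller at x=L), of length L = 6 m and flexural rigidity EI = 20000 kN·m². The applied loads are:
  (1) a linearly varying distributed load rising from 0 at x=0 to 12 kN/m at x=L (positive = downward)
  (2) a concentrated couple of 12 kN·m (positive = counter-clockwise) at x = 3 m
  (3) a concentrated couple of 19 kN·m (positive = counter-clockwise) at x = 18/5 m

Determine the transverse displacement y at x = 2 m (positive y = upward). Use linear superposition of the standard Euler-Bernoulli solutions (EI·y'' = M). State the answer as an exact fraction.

Load 1 — triangular load w₀=12 kN/m (0→w₀ over full span):
  y_1 = -w₀x(7L⁴-10L²x²+3x⁴)/(360LEI) = -12·2·(7·6⁴-10·6²·2²+3·2⁴)/(360·6·20000) = -8/1875 m
Load 2 — applied couple M₀=12 kN·m at a=3 m (b=L-a=3):
  y_2 = (M₀x³/(6L)+C₁x)/EI  [x≤a] with C₁=M₀(3b²-L²)/(6L)=-3 = (12·2³/(6·6)+(-3)·2)/20000 = -1/6000 m
Load 3 — applied couple M₀=19 kN·m at a=18/5 m (b=L-a=12/5):
  y_3 = (M₀x³/(6L)+C₁x)/EI  [x≤a] with C₁=M₀(3b²-L²)/(6L)=-247/25 = (19·2³/(6·6)+(-247/25)·2)/20000 = -437/562500 m
Superposition: y = Σ y_i = -11723/2250000 m ≈ -0.005210 m

y(2) = -11723/2250000 m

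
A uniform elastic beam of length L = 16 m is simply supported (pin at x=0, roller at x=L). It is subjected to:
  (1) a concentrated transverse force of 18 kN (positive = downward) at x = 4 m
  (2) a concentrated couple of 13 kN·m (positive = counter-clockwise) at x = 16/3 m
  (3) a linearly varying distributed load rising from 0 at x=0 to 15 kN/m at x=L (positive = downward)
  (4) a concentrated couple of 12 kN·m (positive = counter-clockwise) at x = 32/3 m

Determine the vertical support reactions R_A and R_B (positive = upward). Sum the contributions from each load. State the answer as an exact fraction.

R_A = 881/16 kN, R_B = 1327/16 kN

Load 1 — point force P=18 kN at a=4 m (b=L-a=12):
  R_A = Pb/L = 18·12/16 = 27/2 kN
  R_B = Pa/L = 18·4/16 = 9/2 kN
Load 2 — applied couple M₀=13 kN·m at a=16/3 m (b=L-a=32/3):
  R_A = M₀/L = 13/16 kN
  R_B = -M₀/L = -13/16 kN
Load 3 — triangular load w₀=15 kN/m (0→w₀ over full span):
  R_A = w₀L/6 = 15·16/6 = 40 kN
  R_B = w₀L/3 = 15·16/3 = 80 kN
Load 4 — applied couple M₀=12 kN·m at a=32/3 m (b=L-a=16/3):
  R_A = M₀/L = 12/16 = 3/4 kN
  R_B = -M₀/L = -12/16 = -3/4 kN
Superposition: R_A = 881/16 kN, R_B = 1327/16 kN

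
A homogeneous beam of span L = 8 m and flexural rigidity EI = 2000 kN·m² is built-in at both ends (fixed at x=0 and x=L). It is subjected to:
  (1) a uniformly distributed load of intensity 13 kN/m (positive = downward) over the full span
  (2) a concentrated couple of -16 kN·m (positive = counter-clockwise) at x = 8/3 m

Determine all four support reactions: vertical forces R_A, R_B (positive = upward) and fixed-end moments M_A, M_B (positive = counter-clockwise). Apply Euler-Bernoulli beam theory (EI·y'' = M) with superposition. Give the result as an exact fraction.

R_A = 148/3 kN, M_A = 208/3 kN·m, R_B = 164/3 kN, M_B = -224/3 kN·m

Load 1 — uniform load w=13 kN/m over full span:
  R_A = wL/2 = 13·8/2 = 52 kN
  M_A = wL²/12 = 13·8²/12 = 208/3 kN·m
  R_B = wL/2 = 13·8/2 = 52 kN
  M_B = -wL²/12 = -13·8²/12 = -208/3 kN·m
Load 2 — applied couple M₀=-16 kN·m at a=8/3 m (b=L-a=16/3):
  R_A = 6M₀ab/L³ = 6·(-16)·(8/3)·(16/3)/8³ = -8/3 kN
  M_A = M₀b(2a-b)/L² = (-16)·(16/3)·(2·(8/3)-(16/3))/8² = 0 kN·m
  R_B = -6M₀ab/L³ = -6·(-16)·(8/3)·(16/3)/8³ = 8/3 kN
  M_B = M₀a(2b-a)/L² = (-16)·(8/3)·(2·(16/3)-(8/3))/8² = -16/3 kN·m
Superposition: R_A = 148/3 kN, M_A = 208/3 kN·m, R_B = 164/3 kN, M_B = -224/3 kN·m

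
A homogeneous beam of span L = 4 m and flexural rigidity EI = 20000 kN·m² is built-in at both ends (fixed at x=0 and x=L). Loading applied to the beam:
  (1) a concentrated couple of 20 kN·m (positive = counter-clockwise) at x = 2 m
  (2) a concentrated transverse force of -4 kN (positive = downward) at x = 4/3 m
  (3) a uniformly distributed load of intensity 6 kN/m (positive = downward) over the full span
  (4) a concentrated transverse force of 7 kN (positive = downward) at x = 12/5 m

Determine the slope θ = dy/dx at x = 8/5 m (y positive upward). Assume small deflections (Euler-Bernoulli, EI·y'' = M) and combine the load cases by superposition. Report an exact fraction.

Load 1 — applied couple M₀=20 kN·m at a=2 m (b=L-a=2):
  θ_1 = (R_Ax²/2 - M_Ax)/EI  [x≤a] with R_A=15/2, M_A=5 = ((15/2)·(8/5)²/2 - 5·(8/5))/20000 = 1/12500 rad
Load 2 — point force P=-4 kN at a=4/3 m (b=L-a=8/3):
  θ_2 = Pa²(L-x)(2bL-(3b+a)(L-x))/(2L³EI)  [x>a] = (-4)·(4/3)²·(4-(8/5))·(2·(8/3)·4-(3·(8/3)+(4/3))·(4-(8/5)))/(2·4³·20000) = 1/140625 rad
Load 3 — uniform load w=6 kN/m over full span:
  θ_3 = -wx(L-x)(L-2x)/(12EI) = -6·(8/5)·(4-(8/5))·(4-2·(8/5))/(12·20000) = -6/78125 rad
Load 4 — point force P=7 kN at a=12/5 m (b=L-a=8/5):
  θ_4 = -Pb²x(2aL-(3a+b)x)/(2L³EI)  [x≤a] = -7·(8/5)²·(8/5)·(2·(12/5)·4-(3·(12/5)+(8/5))·(8/5))/(2·4³·20000) = -112/1953125 rad
Superposition: θ = Σ θ_i = -3307/70312500 rad ≈ -0.000047 rad

θ(8/5) = -3307/70312500 rad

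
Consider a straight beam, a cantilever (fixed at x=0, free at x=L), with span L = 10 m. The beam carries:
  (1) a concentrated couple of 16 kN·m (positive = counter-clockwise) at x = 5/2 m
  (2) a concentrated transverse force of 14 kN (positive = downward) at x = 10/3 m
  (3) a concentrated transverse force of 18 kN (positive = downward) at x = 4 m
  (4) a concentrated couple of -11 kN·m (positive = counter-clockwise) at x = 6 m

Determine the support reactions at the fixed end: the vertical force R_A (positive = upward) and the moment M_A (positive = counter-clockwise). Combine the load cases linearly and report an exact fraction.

R_A = 32 kN, M_A = 341/3 kN·m

Load 1 — applied couple M₀=16 kN·m at a=5/2 m (b=L-a=15/2):
  R_A = 0 kN
  M_A = -M₀ = -16 kN·m
Load 2 — point force P=14 kN at a=10/3 m (b=L-a=20/3):
  R_A = P = 14 kN
  M_A = Pa = 14·(10/3) = 140/3 kN·m
Load 3 — point force P=18 kN at a=4 m (b=L-a=6):
  R_A = P = 18 kN
  M_A = Pa = 18·4 = 72 kN·m
Load 4 — applied couple M₀=-11 kN·m at a=6 m (b=L-a=4):
  R_A = 0 kN
  M_A = -M₀ = -(-11) = 11 kN·m
Superposition: R_A = 32 kN, M_A = 341/3 kN·m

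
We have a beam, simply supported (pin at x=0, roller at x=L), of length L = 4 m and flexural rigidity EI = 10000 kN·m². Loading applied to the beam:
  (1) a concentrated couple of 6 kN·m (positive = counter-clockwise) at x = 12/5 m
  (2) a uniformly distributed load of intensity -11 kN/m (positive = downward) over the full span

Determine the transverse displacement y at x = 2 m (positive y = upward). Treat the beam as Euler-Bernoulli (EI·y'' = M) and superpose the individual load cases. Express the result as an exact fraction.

y(2) = 647/187500 m

Load 1 — applied couple M₀=6 kN·m at a=12/5 m (b=L-a=8/5):
  y_1 = (M₀x³/(6L)+C₁x)/EI  [x≤a] with C₁=M₀(3b²-L²)/(6L)=-52/25 = (6·2³/(6·4)+(-52/25)·2)/10000 = -27/125000 m
Load 2 — uniform load w=-11 kN/m over full span:
  y_2 = -wx(L³-2Lx²+x³)/(24EI) = -(-11)·2·(4³-2·4·2²+2³)/(24·10000) = 11/3000 m
Superposition: y = Σ y_i = 647/187500 m ≈ 0.003451 m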